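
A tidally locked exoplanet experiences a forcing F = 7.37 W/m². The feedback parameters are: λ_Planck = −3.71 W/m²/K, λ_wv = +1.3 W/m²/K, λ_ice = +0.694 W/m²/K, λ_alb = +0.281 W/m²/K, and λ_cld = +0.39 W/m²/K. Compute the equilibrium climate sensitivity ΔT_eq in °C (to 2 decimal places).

Net feedback parameter λ = (−3.71) + (+1.3) + (+0.694) + (+0.281) + (+0.39) = -1.045 W/m²/K.
ΔT = −F/λ = −7.37/(-1.045) = 7.05 °C.

7.05 °C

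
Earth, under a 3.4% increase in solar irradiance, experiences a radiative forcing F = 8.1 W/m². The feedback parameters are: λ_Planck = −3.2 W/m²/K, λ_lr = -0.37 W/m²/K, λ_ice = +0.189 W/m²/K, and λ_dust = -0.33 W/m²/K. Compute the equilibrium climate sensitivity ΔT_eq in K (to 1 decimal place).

2.2 K

Net feedback parameter λ = (−3.2) + (-0.37) + (+0.189) + (-0.33) = -3.711 W/m²/K.
ΔT = −F/λ = −8.1/(-3.711) = 2.2 K.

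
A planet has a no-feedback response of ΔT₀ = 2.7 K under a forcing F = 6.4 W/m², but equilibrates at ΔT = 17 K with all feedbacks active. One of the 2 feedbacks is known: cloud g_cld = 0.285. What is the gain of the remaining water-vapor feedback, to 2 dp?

0.56

Amplification A = ΔT/ΔT₀ = 17/2.7 = 6.296.
Total gain g = 1 − 1/A = 1 − 1/6.296 = 0.8412.
The known gain is 0.285.
g_wv = 0.8412 − 0.285 = 0.56.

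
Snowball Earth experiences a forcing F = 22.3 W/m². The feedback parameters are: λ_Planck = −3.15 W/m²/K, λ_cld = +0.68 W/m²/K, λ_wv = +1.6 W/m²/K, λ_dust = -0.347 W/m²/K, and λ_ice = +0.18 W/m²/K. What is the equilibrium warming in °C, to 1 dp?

21.5 °C

Net feedback parameter λ = (−3.15) + (+0.68) + (+1.6) + (-0.347) + (+0.18) = -1.037 W/m²/K.
ΔT = −F/λ = −22.3/(-1.037) = 21.5 °C.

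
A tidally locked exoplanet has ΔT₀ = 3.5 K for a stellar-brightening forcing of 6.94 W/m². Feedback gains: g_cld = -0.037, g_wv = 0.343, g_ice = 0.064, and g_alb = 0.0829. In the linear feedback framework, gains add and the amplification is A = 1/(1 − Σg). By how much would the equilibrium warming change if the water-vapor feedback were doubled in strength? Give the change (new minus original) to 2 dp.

10.75 K

Original: g = 0.4529, ΔT = 3.5/(1−0.4529) = 6.3974 K.
With doubled water-vapor: g' = 0.7959, ΔT' = 3.5/(1−0.7959) = 17.1485 K.
Change = 17.1485 − 6.3974 = 10.75 K.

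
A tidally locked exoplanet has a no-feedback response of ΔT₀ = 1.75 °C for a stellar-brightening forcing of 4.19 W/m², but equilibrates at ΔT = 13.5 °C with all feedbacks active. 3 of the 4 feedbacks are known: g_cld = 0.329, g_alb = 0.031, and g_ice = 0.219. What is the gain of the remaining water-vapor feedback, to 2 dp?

0.29

Amplification A = ΔT/ΔT₀ = 13.5/1.75 = 7.714.
Total gain g = 1 − 1/A = 1 − 1/7.714 = 0.8704.
Known gains sum to 0.329 + 0.031 + 0.219 = 0.579.
g_wv = 0.8704 − 0.579 = 0.29.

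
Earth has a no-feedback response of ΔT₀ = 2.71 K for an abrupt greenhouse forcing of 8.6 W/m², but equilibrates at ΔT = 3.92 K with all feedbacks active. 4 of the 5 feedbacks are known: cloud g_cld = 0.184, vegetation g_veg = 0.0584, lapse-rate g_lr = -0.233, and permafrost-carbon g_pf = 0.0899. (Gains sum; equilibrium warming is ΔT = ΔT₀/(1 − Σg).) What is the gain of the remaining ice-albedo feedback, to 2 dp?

0.21

Amplification A = ΔT/ΔT₀ = 3.92/2.71 = 1.446.
Total gain g = 1 − 1/A = 1 − 1/1.446 = 0.3084.
Known gains sum to 0.184 + 0.0584 − 0.233 + 0.0899 = 0.0993.
g_ice = 0.3084 − 0.0993 = 0.21.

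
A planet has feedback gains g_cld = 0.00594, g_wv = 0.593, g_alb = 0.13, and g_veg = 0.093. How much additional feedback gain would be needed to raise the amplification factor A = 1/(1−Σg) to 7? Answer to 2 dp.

Current total gain = 0.82194.
Target gain for A = 7: g* = 1 − 1/7 = 0.8571.
Additional gain needed = 0.8571 − 0.82194 = 0.04.

0.04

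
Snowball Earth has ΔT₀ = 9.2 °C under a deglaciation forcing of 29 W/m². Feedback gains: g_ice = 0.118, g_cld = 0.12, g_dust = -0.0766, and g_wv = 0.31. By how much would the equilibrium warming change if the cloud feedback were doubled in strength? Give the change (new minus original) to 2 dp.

5.11 °C

Original: g = 0.4714, ΔT = 9.2/(1−0.4714) = 17.4045 °C.
With doubled cloud: g' = 0.5914, ΔT' = 9.2/(1−0.5914) = 22.5159 °C.
Change = 22.5159 − 17.4045 = 5.11 °C.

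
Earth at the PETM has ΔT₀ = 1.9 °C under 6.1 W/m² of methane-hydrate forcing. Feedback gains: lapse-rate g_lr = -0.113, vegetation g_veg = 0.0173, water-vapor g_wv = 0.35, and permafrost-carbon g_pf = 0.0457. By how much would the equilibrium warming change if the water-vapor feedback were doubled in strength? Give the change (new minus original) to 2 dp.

Original: g = 0.3, ΔT = 1.9/(1−0.3) = 2.7143 °C.
With doubled water-vapor: g' = 0.65, ΔT' = 1.9/(1−0.65) = 5.4286 °C.
Change = 5.4286 − 2.7143 = 2.71 °C.

2.71 °C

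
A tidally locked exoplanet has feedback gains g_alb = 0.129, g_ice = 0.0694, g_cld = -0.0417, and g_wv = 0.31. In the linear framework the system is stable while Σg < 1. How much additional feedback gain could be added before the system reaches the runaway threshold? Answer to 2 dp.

0.53

Current total gain = 0.129 + 0.0694 − 0.0417 + 0.31 = 0.4667.
Margin to runaway = 1 − 0.4667 = 0.53.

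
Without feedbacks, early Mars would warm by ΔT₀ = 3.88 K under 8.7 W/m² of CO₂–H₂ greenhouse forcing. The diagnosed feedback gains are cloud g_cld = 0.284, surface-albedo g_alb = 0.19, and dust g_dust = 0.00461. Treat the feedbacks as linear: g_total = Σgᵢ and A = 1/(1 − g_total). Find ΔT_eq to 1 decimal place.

7.4 K

Total gain g = 0.284 + 0.19 + 0.00461 = 0.47861.
Amplification A = 1/(1 − 0.47861) = 1.918.
ΔT = 3.88 × 1.918 = 7.4 K.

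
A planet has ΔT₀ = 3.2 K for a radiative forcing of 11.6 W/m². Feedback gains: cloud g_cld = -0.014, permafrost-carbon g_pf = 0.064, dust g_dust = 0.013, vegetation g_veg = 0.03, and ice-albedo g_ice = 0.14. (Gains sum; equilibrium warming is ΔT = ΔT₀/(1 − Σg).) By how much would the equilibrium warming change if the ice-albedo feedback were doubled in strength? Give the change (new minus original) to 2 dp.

Original: g = 0.233, ΔT = 3.2/(1−0.233) = 4.1721 K.
With doubled ice-albedo: g' = 0.373, ΔT' = 3.2/(1−0.373) = 5.1037 K.
Change = 5.1037 − 4.1721 = 0.93 K.

0.93 K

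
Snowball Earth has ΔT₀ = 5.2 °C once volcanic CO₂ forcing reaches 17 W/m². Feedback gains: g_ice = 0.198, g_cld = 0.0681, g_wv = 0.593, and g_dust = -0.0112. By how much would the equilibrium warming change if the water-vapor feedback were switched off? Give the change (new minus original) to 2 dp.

-27.21 °C

Original: g = 0.8479, ΔT = 5.2/(1−0.8479) = 34.1880 °C.
Without water-vapor: g' = 0.2549, ΔT' = 5.2/(1−0.2549) = 6.9789 °C.
Change = 6.9789 − 34.1880 = -27.21 °C.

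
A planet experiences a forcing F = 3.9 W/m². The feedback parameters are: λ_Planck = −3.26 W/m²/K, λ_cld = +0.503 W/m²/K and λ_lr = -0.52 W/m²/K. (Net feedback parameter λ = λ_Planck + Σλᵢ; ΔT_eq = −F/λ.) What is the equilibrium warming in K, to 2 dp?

Net feedback parameter λ = (−3.26) + (+0.503) + (-0.52) = -3.277 W/m²/K.
ΔT = −F/λ = −3.9/(-3.277) = 1.19 K.

1.19 K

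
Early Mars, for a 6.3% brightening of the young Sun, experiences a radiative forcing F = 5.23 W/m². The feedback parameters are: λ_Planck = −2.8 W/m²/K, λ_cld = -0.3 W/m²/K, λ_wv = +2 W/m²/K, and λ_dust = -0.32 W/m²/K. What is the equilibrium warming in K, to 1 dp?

Net feedback parameter λ = (−2.8) + (-0.3) + (+2) + (-0.32) = -1.42 W/m²/K.
ΔT = −F/λ = −5.23/(-1.42) = 3.7 K.

3.7 K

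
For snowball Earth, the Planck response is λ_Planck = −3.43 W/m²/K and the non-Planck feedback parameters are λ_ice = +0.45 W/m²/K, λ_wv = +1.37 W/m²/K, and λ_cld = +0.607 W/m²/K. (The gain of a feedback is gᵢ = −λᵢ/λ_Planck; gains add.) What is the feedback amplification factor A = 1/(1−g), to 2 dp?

Convert to gains: g_ice = 0.45/3.43 = 0.1312; g_wv = 1.37/3.43 = 0.3994; g_cld = 0.607/3.43 = 0.177.
Total gain g = 0.7076.
A = 1/(1 − 0.7076) = 3.42.

3.42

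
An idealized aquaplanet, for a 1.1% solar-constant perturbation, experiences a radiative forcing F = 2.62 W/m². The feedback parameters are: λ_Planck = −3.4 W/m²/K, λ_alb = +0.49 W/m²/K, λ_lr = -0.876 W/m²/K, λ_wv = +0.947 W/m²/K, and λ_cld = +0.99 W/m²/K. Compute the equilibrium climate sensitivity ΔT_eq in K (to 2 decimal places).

Net feedback parameter λ = (−3.4) + (+0.49) + (-0.876) + (+0.947) + (+0.99) = -1.849 W/m²/K.
ΔT = −F/λ = −2.62/(-1.849) = 1.42 K.

1.42 K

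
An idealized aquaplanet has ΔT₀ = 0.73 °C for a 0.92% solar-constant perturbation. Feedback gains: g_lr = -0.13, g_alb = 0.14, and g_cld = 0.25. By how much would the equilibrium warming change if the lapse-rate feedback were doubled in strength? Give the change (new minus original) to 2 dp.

-0.15 °C

Original: g = 0.26, ΔT = 0.73/(1−0.26) = 0.9865 °C.
With doubled lapse-rate: g' = 0.13, ΔT' = 0.73/(1−0.13) = 0.8391 °C.
Change = 0.8391 − 0.9865 = -0.15 °C.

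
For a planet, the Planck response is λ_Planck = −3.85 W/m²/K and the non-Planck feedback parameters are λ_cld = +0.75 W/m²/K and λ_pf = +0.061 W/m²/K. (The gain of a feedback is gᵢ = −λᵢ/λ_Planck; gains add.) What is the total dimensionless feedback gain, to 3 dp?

0.211

Convert to gains: g_cld = 0.75/3.85 = 0.1948; g_pf = 0.061/3.85 = 0.01584.
Total gain g = 0.21064.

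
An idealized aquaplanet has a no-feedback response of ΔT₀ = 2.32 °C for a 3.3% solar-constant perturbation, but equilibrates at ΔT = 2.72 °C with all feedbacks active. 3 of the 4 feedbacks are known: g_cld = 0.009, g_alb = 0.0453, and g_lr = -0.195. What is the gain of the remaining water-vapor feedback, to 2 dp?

0.29

Amplification A = ΔT/ΔT₀ = 2.72/2.32 = 1.172.
Total gain g = 1 − 1/A = 1 − 1/1.172 = 0.1468.
Known gains sum to 0.009 + 0.0453 − 0.195 = -0.1407.
g_wv = 0.1468 + 0.1407 = 0.29.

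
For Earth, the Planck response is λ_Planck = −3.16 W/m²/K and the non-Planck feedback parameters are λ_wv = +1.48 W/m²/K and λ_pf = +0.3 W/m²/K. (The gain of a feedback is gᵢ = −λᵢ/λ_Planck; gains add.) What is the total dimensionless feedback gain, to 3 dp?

Convert to gains: g_wv = 1.48/3.16 = 0.4684; g_pf = 0.3/3.16 = 0.09494.
Total gain g = 0.56334.

0.563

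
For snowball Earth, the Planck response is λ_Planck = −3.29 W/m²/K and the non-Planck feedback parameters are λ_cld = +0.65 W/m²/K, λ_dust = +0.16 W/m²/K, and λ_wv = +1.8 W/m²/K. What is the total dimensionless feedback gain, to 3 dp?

0.793

Convert to gains: g_cld = 0.65/3.29 = 0.1976; g_dust = 0.16/3.29 = 0.04863; g_wv = 1.8/3.29 = 0.5471.
Total gain g = 0.79333.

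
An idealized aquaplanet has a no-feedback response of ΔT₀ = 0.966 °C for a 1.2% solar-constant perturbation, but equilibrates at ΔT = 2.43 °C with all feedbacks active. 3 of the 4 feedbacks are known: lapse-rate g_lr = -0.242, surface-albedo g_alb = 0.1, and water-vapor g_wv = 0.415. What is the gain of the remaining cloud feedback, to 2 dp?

Amplification A = ΔT/ΔT₀ = 2.43/0.966 = 2.516.
Total gain g = 1 − 1/A = 1 − 1/2.516 = 0.6025.
Known gains sum to -0.242 + 0.1 + 0.415 = 0.273.
g_cld = 0.6025 − 0.273 = 0.33.

0.33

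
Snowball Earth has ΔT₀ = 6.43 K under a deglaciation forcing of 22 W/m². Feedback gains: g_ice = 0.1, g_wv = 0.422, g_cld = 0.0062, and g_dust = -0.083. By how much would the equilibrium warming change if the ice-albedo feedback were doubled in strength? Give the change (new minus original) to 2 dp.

Original: g = 0.4452, ΔT = 6.43/(1−0.4452) = 11.5898 K.
With doubled ice-albedo: g' = 0.5452, ΔT' = 6.43/(1−0.5452) = 14.1381 K.
Change = 14.1381 − 11.5898 = 2.55 K.

2.55 K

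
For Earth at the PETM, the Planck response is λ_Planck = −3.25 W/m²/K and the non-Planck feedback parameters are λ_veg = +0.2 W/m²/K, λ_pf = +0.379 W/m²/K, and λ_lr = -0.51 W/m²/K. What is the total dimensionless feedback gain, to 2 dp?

0.02

Convert to gains: g_veg = 0.2/3.25 = 0.06154; g_pf = 0.379/3.25 = 0.1166; g_lr = -0.51/3.25 = -0.1569.
Total gain g = 0.02124.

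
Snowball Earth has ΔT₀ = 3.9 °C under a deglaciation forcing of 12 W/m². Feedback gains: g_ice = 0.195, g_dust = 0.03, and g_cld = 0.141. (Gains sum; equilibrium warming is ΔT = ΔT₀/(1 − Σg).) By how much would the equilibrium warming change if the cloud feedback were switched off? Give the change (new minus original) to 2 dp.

Original: g = 0.366, ΔT = 3.9/(1−0.366) = 6.1514 °C.
Without cloud: g' = 0.225, ΔT' = 3.9/(1−0.225) = 5.0323 °C.
Change = 5.0323 − 6.1514 = -1.12 °C.

-1.12 °C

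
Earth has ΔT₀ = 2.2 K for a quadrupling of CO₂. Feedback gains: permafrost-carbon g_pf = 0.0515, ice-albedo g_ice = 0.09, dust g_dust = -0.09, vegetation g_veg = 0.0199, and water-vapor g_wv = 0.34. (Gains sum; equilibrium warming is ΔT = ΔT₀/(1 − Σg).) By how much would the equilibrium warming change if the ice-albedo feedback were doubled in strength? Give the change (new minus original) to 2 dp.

Original: g = 0.4114, ΔT = 2.2/(1−0.4114) = 3.7377 K.
With doubled ice-albedo: g' = 0.5014, ΔT' = 2.2/(1−0.5014) = 4.4124 K.
Change = 4.4124 − 3.7377 = 0.67 K.

0.67 K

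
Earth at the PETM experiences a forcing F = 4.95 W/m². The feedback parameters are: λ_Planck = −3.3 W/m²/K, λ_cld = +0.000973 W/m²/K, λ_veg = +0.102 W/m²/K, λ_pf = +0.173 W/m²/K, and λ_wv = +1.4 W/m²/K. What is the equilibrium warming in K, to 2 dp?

Net feedback parameter λ = (−3.3) + (+0.000973) + (+0.102) + (+0.173) + (+1.4) = -1.624027 W/m²/K.
ΔT = −F/λ = −4.95/(-1.624027) = 3.05 K.

3.05 K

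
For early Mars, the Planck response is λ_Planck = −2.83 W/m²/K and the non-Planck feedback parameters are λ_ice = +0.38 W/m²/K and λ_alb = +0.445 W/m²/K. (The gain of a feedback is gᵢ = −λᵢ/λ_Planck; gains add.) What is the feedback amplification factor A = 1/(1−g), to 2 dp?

Convert to gains: g_ice = 0.38/2.83 = 0.1343; g_alb = 0.445/2.83 = 0.1572.
Total gain g = 0.2915.
A = 1/(1 − 0.2915) = 1.41.

1.41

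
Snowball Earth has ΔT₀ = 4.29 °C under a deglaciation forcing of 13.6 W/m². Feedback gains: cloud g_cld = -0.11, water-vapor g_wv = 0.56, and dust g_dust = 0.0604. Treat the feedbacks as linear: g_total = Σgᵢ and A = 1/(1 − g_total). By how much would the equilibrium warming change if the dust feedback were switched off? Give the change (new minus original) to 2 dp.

-0.96 °C

Original: g = 0.5104, ΔT = 4.29/(1−0.5104) = 8.7623 °C.
Without dust: g' = 0.45, ΔT' = 4.29/(1−0.45) = 7.8000 °C.
Change = 7.8000 − 8.7623 = -0.96 °C.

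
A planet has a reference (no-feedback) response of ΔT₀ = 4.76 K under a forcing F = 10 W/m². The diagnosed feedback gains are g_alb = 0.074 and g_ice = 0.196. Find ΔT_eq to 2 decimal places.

Total gain g = 0.074 + 0.196 = 0.27.
Amplification A = 1/(1 − 0.27) = 1.37.
ΔT = 4.76 × 1.37 = 6.52 K.

6.52 K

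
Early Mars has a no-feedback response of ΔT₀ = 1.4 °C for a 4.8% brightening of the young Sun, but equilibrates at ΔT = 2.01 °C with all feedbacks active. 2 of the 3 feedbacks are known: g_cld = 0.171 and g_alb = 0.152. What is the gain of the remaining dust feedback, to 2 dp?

Amplification A = ΔT/ΔT₀ = 2.01/1.4 = 1.436.
Total gain g = 1 − 1/A = 1 − 1/1.436 = 0.3036.
Known gains sum to 0.171 + 0.152 = 0.323.
g_dust = 0.3036 − 0.323 = -0.02.

-0.02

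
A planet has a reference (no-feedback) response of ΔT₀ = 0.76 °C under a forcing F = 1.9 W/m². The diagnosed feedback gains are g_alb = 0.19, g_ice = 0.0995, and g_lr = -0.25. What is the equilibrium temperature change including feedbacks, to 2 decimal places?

Total gain g = 0.19 + 0.0995 − 0.25 = 0.0395.
Amplification A = 1/(1 − 0.0395) = 1.041.
ΔT = 0.76 × 1.041 = 0.79 °C.

0.79 °C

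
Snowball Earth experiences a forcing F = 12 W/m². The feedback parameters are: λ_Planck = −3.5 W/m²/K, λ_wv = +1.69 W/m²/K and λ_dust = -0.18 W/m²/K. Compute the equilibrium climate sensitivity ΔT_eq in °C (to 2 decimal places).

6.03 °C

Net feedback parameter λ = (−3.5) + (+1.69) + (-0.18) = -1.99 W/m²/K.
ΔT = −F/λ = −12/(-1.99) = 6.03 °C.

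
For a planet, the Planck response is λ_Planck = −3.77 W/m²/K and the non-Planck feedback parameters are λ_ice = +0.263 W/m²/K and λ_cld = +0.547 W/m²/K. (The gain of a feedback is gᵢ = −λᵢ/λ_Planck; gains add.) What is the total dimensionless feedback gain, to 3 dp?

0.215

Convert to gains: g_ice = 0.263/3.77 = 0.06976; g_cld = 0.547/3.77 = 0.1451.
Total gain g = 0.21486.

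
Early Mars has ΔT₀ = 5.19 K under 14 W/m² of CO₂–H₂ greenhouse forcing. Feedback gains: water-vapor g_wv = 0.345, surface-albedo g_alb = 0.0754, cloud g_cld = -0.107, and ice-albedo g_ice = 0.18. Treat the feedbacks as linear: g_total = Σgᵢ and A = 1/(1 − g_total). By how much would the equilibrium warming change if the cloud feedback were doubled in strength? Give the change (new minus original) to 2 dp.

Original: g = 0.4934, ΔT = 5.19/(1−0.4934) = 10.2448 K.
With doubled cloud: g' = 0.3864, ΔT' = 5.19/(1−0.3864) = 8.4583 K.
Change = 8.4583 − 10.2448 = -1.79 K.

-1.79 K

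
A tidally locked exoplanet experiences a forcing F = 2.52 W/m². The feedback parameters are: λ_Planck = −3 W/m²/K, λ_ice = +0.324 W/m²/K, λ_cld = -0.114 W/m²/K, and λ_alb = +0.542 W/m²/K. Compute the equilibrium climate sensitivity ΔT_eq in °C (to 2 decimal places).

Net feedback parameter λ = (−3) + (+0.324) + (-0.114) + (+0.542) = -2.248 W/m²/K.
ΔT = −F/λ = −2.52/(-2.248) = 1.12 °C.

1.12 °C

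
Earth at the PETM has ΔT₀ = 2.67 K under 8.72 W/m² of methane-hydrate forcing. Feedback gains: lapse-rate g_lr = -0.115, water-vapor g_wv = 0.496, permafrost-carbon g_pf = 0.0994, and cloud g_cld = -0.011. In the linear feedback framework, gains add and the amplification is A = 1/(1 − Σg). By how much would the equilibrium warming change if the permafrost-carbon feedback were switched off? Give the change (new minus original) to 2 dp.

Original: g = 0.4694, ΔT = 2.67/(1−0.4694) = 5.0320 K.
Without permafrost-carbon: g' = 0.37, ΔT' = 2.67/(1−0.37) = 4.2381 K.
Change = 4.2381 − 5.0320 = -0.79 K.

-0.79 K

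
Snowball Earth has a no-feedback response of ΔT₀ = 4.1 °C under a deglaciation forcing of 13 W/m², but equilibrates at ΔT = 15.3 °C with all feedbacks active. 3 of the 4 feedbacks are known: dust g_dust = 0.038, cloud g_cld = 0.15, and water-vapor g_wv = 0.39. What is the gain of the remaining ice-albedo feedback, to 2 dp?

Amplification A = ΔT/ΔT₀ = 15.3/4.1 = 3.732.
Total gain g = 1 − 1/A = 1 − 1/3.732 = 0.732.
Known gains sum to 0.038 + 0.15 + 0.39 = 0.578.
g_ice = 0.732 − 0.578 = 0.15.

0.15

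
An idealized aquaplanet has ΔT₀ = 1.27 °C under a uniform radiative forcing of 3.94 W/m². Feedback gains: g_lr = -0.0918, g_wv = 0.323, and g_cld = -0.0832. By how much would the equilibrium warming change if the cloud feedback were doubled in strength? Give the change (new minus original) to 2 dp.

Original: g = 0.148, ΔT = 1.27/(1−0.148) = 1.4906 °C.
With doubled cloud: g' = 0.0648, ΔT' = 1.27/(1−0.0648) = 1.3580 °C.
Change = 1.3580 − 1.4906 = -0.13 °C.

-0.13 °C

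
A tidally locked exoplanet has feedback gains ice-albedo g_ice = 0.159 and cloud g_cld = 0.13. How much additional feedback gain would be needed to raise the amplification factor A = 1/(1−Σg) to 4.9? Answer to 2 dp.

0.51

Current total gain = 0.289.
Target gain for A = 4.9: g* = 1 − 1/4.9 = 0.7959.
Additional gain needed = 0.7959 − 0.289 = 0.51.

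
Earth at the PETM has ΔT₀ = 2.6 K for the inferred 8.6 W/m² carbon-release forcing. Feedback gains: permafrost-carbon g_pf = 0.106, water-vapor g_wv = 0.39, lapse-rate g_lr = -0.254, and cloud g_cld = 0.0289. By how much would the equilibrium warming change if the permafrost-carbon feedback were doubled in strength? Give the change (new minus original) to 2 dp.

Original: g = 0.2709, ΔT = 2.6/(1−0.2709) = 3.5660 K.
With doubled permafrost-carbon: g' = 0.3769, ΔT' = 2.6/(1−0.3769) = 4.1727 K.
Change = 4.1727 − 3.5660 = 0.61 K.

0.61 K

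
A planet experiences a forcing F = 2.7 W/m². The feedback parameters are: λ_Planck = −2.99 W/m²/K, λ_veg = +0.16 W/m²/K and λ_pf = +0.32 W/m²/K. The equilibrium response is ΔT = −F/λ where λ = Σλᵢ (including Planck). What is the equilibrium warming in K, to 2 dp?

1.08 K

Net feedback parameter λ = (−2.99) + (+0.16) + (+0.32) = -2.51 W/m²/K.
ΔT = −F/λ = −2.7/(-2.51) = 1.08 K.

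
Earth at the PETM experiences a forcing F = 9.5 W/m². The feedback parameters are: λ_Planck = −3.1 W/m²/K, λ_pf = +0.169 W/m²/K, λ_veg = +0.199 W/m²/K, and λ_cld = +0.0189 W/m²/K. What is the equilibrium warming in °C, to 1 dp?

3.5 °C

Net feedback parameter λ = (−3.1) + (+0.169) + (+0.199) + (+0.0189) = -2.7131 W/m²/K.
ΔT = −F/λ = −9.5/(-2.7131) = 3.5 °C.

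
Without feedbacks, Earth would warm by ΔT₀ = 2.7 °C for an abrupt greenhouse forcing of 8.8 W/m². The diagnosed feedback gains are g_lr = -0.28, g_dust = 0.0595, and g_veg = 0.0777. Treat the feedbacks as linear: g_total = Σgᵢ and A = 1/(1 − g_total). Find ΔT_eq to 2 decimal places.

2.36 °C

Total gain g = -0.28 + 0.0595 + 0.0777 = -0.1428.
Amplification A = 1/(1 + 0.1428) = 0.875.
ΔT = 2.7 × 0.875 = 2.36 °C.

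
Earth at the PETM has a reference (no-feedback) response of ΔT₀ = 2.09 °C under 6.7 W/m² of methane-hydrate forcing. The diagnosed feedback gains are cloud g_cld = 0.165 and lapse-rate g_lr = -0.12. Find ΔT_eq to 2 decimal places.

2.19 °C

Total gain g = 0.165 − 0.12 = 0.045.
Amplification A = 1/(1 − 0.045) = 1.047.
ΔT = 2.09 × 1.047 = 2.19 °C.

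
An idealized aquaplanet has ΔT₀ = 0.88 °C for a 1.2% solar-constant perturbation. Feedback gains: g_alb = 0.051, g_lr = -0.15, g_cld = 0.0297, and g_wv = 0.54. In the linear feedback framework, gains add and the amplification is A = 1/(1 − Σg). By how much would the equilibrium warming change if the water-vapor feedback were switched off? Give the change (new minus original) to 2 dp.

-0.84 °C

Original: g = 0.4707, ΔT = 0.88/(1−0.4707) = 1.6626 °C.
Without water-vapor: g' = -0.0693, ΔT' = 0.88/(1+0.0693) = 0.8230 °C.
Change = 0.8230 − 1.6626 = -0.84 °C.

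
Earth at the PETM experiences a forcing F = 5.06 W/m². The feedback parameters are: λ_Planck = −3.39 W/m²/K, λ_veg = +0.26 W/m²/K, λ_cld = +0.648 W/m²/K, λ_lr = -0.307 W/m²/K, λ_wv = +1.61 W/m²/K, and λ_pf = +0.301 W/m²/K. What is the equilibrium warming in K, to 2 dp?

5.76 K

Net feedback parameter λ = (−3.39) + (+0.26) + (+0.648) + (-0.307) + (+1.61) + (+0.301) = -0.878 W/m²/K.
ΔT = −F/λ = −5.06/(-0.878) = 5.76 K.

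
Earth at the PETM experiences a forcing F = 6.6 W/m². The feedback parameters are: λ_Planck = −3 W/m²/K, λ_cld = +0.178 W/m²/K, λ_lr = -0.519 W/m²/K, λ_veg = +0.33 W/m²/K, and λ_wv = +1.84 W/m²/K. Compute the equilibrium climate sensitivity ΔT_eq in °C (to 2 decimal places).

Net feedback parameter λ = (−3) + (+0.178) + (-0.519) + (+0.33) + (+1.84) = -1.171 W/m²/K.
ΔT = −F/λ = −6.6/(-1.171) = 5.64 °C.

5.64 °C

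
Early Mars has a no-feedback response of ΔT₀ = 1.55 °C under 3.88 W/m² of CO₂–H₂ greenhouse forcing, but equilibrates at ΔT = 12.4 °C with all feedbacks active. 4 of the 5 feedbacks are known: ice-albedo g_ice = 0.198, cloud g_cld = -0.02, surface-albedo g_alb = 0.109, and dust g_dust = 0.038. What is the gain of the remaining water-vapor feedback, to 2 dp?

Amplification A = ΔT/ΔT₀ = 12.4/1.55 = 8.
Total gain g = 1 − 1/A = 1 − 1/8 = 0.875.
Known gains sum to 0.198 − 0.02 + 0.109 + 0.038 = 0.325.
g_wv = 0.875 − 0.325 = 0.55.

0.55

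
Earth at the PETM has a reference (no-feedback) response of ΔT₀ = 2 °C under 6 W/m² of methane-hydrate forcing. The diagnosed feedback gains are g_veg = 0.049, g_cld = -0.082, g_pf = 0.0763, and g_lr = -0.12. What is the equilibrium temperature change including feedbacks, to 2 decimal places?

Total gain g = 0.049 − 0.082 + 0.0763 − 0.12 = -0.0767.
Amplification A = 1/(1 + 0.0767) = 0.9288.
ΔT = 2 × 0.9288 = 1.86 °C.

1.86 °C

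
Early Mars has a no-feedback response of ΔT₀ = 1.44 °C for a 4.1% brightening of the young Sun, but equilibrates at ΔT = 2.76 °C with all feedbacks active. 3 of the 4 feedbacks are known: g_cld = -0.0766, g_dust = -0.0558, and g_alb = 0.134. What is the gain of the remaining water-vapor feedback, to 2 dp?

Amplification A = ΔT/ΔT₀ = 2.76/1.44 = 1.917.
Total gain g = 1 − 1/A = 1 − 1/1.917 = 0.4784.
Known gains sum to -0.0766 − 0.0558 + 0.134 = 0.0016.
g_wv = 0.4784 − 0.0016 = 0.48.

0.48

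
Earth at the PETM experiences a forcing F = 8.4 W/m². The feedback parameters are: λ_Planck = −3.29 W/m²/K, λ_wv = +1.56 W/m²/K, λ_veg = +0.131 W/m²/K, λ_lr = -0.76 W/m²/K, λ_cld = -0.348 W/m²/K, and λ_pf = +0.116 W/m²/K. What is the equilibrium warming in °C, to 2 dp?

3.24 °C

Net feedback parameter λ = (−3.29) + (+1.56) + (+0.131) + (-0.76) + (-0.348) + (+0.116) = -2.591 W/m²/K.
ΔT = −F/λ = −8.4/(-2.591) = 3.24 °C.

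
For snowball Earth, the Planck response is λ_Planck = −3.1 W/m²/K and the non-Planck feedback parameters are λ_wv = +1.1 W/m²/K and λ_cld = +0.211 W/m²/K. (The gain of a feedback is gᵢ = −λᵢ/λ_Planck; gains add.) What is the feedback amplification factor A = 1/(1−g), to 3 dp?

Convert to gains: g_wv = 1.1/3.1 = 0.3548; g_cld = 0.211/3.1 = 0.06806.
Total gain g = 0.42286.
A = 1/(1 − 0.42286) = 1.733.

1.733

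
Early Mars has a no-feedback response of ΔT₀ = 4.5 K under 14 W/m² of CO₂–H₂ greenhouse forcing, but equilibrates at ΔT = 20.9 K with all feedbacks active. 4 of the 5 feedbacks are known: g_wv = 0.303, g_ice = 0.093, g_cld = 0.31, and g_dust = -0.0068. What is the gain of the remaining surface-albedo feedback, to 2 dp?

Amplification A = ΔT/ΔT₀ = 20.9/4.5 = 4.644.
Total gain g = 1 − 1/A = 1 − 1/4.644 = 0.7847.
Known gains sum to 0.303 + 0.093 + 0.31 − 0.0068 = 0.6992.
g_alb = 0.7847 − 0.6992 = 0.09.

0.09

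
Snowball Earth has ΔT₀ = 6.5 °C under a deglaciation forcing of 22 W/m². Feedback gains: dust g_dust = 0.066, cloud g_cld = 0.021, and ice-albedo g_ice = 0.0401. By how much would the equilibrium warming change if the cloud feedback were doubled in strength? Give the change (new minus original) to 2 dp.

Original: g = 0.1271, ΔT = 6.5/(1−0.1271) = 7.4464 °C.
With doubled cloud: g' = 0.1481, ΔT' = 6.5/(1−0.1481) = 7.6300 °C.
Change = 7.6300 − 7.4464 = 0.18 °C.

0.18 °C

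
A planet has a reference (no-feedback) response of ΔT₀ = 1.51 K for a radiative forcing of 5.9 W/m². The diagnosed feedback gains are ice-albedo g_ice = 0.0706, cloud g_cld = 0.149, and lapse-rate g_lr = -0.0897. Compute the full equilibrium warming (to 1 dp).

Total gain g = 0.0706 + 0.149 − 0.0897 = 0.1299.
Amplification A = 1/(1 − 0.1299) = 1.149.
ΔT = 1.51 × 1.149 = 1.7 K.

1.7 K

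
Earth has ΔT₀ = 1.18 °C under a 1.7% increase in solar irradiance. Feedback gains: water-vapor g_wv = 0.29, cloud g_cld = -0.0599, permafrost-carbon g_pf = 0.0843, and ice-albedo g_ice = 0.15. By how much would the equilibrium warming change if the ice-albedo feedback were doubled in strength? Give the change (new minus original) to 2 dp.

0.86 °C

Original: g = 0.4644, ΔT = 1.18/(1−0.4644) = 2.2031 °C.
With doubled ice-albedo: g' = 0.6144, ΔT' = 1.18/(1−0.6144) = 3.0602 °C.
Change = 3.0602 − 2.2031 = 0.86 °C.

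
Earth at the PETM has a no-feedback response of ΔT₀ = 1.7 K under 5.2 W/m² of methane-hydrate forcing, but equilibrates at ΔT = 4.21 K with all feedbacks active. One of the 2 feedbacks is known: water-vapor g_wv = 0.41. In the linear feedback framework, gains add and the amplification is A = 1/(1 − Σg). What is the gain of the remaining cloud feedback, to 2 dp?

Amplification A = ΔT/ΔT₀ = 4.21/1.7 = 2.476.
Total gain g = 1 − 1/A = 1 − 1/2.476 = 0.5961.
The known gain is 0.41.
g_cld = 0.5961 − 0.41 = 0.19.

0.19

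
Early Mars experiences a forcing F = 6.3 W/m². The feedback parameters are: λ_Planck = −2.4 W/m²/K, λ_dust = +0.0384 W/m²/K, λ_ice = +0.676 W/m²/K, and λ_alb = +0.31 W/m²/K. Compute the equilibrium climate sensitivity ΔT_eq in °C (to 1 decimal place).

Net feedback parameter λ = (−2.4) + (+0.0384) + (+0.676) + (+0.31) = -1.3756 W/m²/K.
ΔT = −F/λ = −6.3/(-1.3756) = 4.6 °C.

4.6 °C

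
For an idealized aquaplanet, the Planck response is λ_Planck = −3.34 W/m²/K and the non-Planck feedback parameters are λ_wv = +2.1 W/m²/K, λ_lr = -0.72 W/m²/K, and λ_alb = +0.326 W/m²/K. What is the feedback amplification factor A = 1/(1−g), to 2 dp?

Convert to gains: g_wv = 2.1/3.34 = 0.6287; g_lr = -0.72/3.34 = -0.2156; g_alb = 0.326/3.34 = 0.0976.
Total gain g = 0.5107.
A = 1/(1 − 0.5107) = 2.04.

2.04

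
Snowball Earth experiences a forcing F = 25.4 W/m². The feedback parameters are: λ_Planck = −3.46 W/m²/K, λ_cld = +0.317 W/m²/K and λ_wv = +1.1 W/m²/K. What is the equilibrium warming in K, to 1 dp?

Net feedback parameter λ = (−3.46) + (+0.317) + (+1.1) = -2.043 W/m²/K.
ΔT = −F/λ = −25.4/(-2.043) = 12.4 K.

12.4 K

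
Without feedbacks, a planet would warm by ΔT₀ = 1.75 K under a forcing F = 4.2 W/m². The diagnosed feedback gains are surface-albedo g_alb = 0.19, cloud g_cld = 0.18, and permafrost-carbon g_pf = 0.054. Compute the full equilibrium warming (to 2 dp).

Total gain g = 0.19 + 0.18 + 0.054 = 0.424.
Amplification A = 1/(1 − 0.424) = 1.736.
ΔT = 1.75 × 1.736 = 3.04 K.

3.04 K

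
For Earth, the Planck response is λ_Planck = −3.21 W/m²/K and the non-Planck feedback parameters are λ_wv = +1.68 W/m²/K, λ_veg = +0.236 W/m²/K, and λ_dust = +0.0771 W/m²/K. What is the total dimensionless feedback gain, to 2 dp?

Convert to gains: g_wv = 1.68/3.21 = 0.5234; g_veg = 0.236/3.21 = 0.07352; g_dust = 0.0771/3.21 = 0.02402.
Total gain g = 0.62094.

0.62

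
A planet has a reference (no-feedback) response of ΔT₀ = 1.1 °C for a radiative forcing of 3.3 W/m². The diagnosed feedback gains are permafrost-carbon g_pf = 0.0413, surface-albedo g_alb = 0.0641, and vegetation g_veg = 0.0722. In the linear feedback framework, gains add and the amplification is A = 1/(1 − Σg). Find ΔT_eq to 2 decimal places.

Total gain g = 0.0413 + 0.0641 + 0.0722 = 0.1776.
Amplification A = 1/(1 − 0.1776) = 1.216.
ΔT = 1.1 × 1.216 = 1.34 °C.

1.34 °C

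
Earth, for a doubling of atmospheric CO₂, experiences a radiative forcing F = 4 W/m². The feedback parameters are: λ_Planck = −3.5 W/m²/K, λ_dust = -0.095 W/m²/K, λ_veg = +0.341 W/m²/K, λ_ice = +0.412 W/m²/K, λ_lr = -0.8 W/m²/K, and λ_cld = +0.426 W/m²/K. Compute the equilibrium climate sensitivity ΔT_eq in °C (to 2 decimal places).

Net feedback parameter λ = (−3.5) + (-0.095) + (+0.341) + (+0.412) + (-0.8) + (+0.426) = -3.216 W/m²/K.
ΔT = −F/λ = −4/(-3.216) = 1.24 °C.

1.24 °C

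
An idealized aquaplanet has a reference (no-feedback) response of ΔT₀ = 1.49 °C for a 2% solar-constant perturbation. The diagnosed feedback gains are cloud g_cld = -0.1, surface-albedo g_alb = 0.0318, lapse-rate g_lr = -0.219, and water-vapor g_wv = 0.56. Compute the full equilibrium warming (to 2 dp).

2.05 °C

Total gain g = -0.1 + 0.0318 − 0.219 + 0.56 = 0.2728.
Amplification A = 1/(1 − 0.2728) = 1.375.
ΔT = 1.49 × 1.375 = 2.05 °C.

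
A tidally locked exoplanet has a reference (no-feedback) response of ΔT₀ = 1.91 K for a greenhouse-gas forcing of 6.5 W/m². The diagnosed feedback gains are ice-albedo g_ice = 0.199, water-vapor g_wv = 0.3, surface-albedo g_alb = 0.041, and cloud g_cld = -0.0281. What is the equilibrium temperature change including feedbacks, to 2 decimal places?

Total gain g = 0.199 + 0.3 + 0.041 − 0.0281 = 0.5119.
Amplification A = 1/(1 − 0.5119) = 2.049.
ΔT = 1.91 × 2.049 = 3.91 K.

3.91 K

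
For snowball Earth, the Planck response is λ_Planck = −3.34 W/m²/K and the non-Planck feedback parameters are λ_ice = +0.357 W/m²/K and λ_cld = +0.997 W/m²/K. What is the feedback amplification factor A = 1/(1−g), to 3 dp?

1.682

Convert to gains: g_ice = 0.357/3.34 = 0.1069; g_cld = 0.997/3.34 = 0.2985.
Total gain g = 0.4054.
A = 1/(1 − 0.4054) = 1.682.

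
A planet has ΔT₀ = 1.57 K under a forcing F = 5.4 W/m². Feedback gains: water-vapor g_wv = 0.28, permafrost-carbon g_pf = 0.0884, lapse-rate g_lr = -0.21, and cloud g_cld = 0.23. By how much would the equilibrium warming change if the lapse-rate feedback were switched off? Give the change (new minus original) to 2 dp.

Original: g = 0.3884, ΔT = 1.57/(1−0.3884) = 2.5670 K.
Without lapse-rate: g' = 0.5984, ΔT' = 1.57/(1−0.5984) = 3.9094 K.
Change = 3.9094 − 2.5670 = 1.34 K.

1.34 K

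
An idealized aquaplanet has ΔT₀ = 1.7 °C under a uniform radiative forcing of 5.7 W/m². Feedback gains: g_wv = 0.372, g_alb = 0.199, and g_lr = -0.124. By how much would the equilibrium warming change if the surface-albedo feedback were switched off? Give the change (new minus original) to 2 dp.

-0.81 °C

Original: g = 0.447, ΔT = 1.7/(1−0.447) = 3.0741 °C.
Without surface-albedo: g' = 0.248, ΔT' = 1.7/(1−0.248) = 2.2606 °C.
Change = 2.2606 − 3.0741 = -0.81 °C.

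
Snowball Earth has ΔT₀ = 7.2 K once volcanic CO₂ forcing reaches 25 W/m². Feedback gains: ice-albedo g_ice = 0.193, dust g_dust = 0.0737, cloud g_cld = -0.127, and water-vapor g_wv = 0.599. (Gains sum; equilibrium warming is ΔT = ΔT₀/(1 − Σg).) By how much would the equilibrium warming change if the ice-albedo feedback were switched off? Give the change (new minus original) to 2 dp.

-11.71 K

Original: g = 0.7387, ΔT = 7.2/(1−0.7387) = 27.5545 K.
Without ice-albedo: g' = 0.5457, ΔT' = 7.2/(1−0.5457) = 15.8486 K.
Change = 15.8486 − 27.5545 = -11.71 K.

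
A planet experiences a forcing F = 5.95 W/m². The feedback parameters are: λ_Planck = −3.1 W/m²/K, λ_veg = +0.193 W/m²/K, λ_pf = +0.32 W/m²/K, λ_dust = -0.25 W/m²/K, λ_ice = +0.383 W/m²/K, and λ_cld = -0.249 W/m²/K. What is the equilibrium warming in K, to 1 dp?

Net feedback parameter λ = (−3.1) + (+0.193) + (+0.32) + (-0.25) + (+0.383) + (-0.249) = -2.703 W/m²/K.
ΔT = −F/λ = −5.95/(-2.703) = 2.2 K.

2.2 K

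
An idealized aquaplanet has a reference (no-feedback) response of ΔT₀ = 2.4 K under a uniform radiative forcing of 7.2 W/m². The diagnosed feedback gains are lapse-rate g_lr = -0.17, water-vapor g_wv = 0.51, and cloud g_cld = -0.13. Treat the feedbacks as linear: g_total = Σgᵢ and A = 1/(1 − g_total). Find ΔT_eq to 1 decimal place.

3.0 K

Total gain g = -0.17 + 0.51 − 0.13 = 0.21.
Amplification A = 1/(1 − 0.21) = 1.266.
ΔT = 2.4 × 1.266 = 3.0 K.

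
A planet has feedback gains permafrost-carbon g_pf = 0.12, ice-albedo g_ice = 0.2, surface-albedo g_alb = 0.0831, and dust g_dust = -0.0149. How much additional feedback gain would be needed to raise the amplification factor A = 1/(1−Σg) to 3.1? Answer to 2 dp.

0.29

Current total gain = 0.3882.
Target gain for A = 3.1: g* = 1 − 1/3.1 = 0.6774.
Additional gain needed = 0.6774 − 0.3882 = 0.29.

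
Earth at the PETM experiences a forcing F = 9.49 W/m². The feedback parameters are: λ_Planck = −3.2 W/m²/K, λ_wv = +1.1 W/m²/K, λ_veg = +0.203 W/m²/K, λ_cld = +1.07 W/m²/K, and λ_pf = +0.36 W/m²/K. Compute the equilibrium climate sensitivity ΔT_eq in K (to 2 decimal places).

20.32 K

Net feedback parameter λ = (−3.2) + (+1.1) + (+0.203) + (+1.07) + (+0.36) = -0.467 W/m²/K.
ΔT = −F/λ = −9.49/(-0.467) = 20.32 K.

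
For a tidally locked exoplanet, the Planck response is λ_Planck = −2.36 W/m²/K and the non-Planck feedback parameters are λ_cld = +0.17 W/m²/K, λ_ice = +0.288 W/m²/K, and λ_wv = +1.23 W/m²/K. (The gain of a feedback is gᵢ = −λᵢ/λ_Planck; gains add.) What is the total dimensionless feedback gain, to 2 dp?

Convert to gains: g_cld = 0.17/2.36 = 0.07203; g_ice = 0.288/2.36 = 0.122; g_wv = 1.23/2.36 = 0.5212.
Total gain g = 0.71523.

0.72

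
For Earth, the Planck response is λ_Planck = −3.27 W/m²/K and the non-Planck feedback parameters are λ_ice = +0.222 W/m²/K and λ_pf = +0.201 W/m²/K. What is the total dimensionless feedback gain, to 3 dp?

Convert to gains: g_ice = 0.222/3.27 = 0.06789; g_pf = 0.201/3.27 = 0.06147.
Total gain g = 0.12936.

0.129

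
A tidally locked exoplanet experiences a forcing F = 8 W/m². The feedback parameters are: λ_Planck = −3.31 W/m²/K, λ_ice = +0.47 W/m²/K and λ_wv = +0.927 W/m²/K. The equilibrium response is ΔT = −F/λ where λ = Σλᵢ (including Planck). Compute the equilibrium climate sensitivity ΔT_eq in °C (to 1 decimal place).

4.2 °C

Net feedback parameter λ = (−3.31) + (+0.47) + (+0.927) = -1.913 W/m²/K.
ΔT = −F/λ = −8/(-1.913) = 4.2 °C.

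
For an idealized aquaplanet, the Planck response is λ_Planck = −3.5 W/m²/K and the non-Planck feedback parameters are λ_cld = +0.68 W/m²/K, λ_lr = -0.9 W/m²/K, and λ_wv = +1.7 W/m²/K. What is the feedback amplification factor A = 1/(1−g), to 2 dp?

Convert to gains: g_cld = 0.68/3.5 = 0.1943; g_lr = -0.9/3.5 = -0.2571; g_wv = 1.7/3.5 = 0.4857.
Total gain g = 0.4229.
A = 1/(1 − 0.4229) = 1.73.

1.73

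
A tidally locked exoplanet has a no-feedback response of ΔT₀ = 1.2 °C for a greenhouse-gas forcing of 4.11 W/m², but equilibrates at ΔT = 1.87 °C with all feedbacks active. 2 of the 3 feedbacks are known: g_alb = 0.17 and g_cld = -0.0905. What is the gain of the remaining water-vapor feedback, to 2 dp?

Amplification A = ΔT/ΔT₀ = 1.87/1.2 = 1.558.
Total gain g = 1 − 1/A = 1 − 1/1.558 = 0.3582.
Known gains sum to 0.17 − 0.0905 = 0.0795.
g_wv = 0.3582 − 0.0795 = 0.28.

0.28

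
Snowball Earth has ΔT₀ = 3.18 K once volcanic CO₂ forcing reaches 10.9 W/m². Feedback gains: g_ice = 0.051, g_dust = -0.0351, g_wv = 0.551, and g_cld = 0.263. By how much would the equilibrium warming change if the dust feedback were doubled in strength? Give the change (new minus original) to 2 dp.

Original: g = 0.8299, ΔT = 3.18/(1−0.8299) = 18.6949 K.
With doubled dust: g' = 0.7948, ΔT' = 3.18/(1−0.7948) = 15.4971 K.
Change = 15.4971 − 18.6949 = -3.20 K.

-3.20 K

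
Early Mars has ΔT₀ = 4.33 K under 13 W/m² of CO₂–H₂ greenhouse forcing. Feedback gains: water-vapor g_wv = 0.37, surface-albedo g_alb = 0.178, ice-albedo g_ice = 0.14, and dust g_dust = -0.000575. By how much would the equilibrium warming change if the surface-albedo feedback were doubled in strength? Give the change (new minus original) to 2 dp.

18.32 K

Original: g = 0.687425, ΔT = 4.33/(1−0.687425) = 13.8527 K.
With doubled surface-albedo: g' = 0.865425, ΔT' = 4.33/(1−0.865425) = 32.1754 K.
Change = 32.1754 − 13.8527 = 18.32 K.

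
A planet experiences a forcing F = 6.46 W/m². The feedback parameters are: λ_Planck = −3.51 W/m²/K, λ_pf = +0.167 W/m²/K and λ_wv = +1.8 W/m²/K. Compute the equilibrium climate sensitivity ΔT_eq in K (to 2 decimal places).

4.19 K

Net feedback parameter λ = (−3.51) + (+0.167) + (+1.8) = -1.543 W/m²/K.
ΔT = −F/λ = −6.46/(-1.543) = 4.19 K.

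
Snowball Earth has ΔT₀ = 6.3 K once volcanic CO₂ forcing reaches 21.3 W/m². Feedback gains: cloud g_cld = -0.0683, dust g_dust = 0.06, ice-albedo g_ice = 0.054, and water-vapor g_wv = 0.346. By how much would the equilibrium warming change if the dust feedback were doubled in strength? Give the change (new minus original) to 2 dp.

Original: g = 0.3917, ΔT = 6.3/(1−0.3917) = 10.3567 K.
With doubled dust: g' = 0.4517, ΔT' = 6.3/(1−0.4517) = 11.4901 K.
Change = 11.4901 − 10.3567 = 1.13 K.

1.13 K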